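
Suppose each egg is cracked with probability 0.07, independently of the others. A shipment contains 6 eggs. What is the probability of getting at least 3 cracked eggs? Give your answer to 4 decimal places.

X ~ Binomial(6, 0.07); P(X ≥ 3) = Σ C(6,k) p^k (1−p)^(6−k) over k:
  k=3: C(6,3)·0.07^3·0.93^3 = 0.005518
  k=4: C(6,4)·0.07^4·0.93^2 = 0.000311
  k=5: C(6,5)·0.07^5·0.93^1 = 0.000009
  k=6: C(6,6)·0.07^6·0.93^0 = 0.000000
Total = 0.005839

0.0058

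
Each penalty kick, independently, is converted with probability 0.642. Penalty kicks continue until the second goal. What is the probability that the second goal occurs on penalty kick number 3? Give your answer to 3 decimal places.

0.295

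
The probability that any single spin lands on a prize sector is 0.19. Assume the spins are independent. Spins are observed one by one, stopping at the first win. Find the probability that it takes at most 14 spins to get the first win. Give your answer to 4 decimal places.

0.9477

Y = number of spins to the first success; geometric, p = 0.19.
P(Y ≤ 14) = 1 − (1−p)^14 = 1 − 0.052335 = 0.947665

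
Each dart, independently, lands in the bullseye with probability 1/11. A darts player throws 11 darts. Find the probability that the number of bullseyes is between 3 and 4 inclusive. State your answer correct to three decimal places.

X ~ Binomial(11, 0.090909); P(3 ≤ X ≤ 4) = Σ C(11,k) p^k (1−p)^(11−k) over k:
  k=3: C(11,3)·0.090909^3·0.909091^8 = 0.05783
  k=4: C(11,4)·0.090909^4·0.909091^7 = 0.01157
Total = 0.06940

0.069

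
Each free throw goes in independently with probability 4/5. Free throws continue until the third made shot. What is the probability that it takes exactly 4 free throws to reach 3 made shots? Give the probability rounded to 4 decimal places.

0.3072

Y = trial on which the third success occurs; negative binomial, r=3, p=0.80.
P(Y=4) = C(3,2) · p^3 · (1−p)^1
= 3 · 0.512 · 0.2 = 0.307200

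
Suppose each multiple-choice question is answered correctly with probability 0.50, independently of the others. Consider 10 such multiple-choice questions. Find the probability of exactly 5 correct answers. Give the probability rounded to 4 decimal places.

0.2461

X ~ Binomial(n=10, p=0.50).
P(X=5) = C(10,5) · p^5 · (1−p)^5
= 252 · 0.03125 · 0.03125 = 0.246094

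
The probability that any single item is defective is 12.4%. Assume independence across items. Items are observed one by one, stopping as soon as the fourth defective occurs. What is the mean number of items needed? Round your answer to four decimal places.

32.2581

Y = total items until the fourth success; negative binomial with r=4, p=0.124.
E[Y] = r / p = 4 / 0.124 = 32.258065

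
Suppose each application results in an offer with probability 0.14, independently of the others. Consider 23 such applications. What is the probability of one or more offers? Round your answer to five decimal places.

P(at least one) = 1 − P(none) = 1 − (1 − 0.14)^23
= 1 − 0.0311505 = 0.9688495

0.96885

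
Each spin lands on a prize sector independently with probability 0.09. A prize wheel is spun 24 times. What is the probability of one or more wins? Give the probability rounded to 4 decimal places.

0.8960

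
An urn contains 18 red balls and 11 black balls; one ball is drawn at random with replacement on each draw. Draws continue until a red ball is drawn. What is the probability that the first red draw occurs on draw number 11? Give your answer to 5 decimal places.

Geometric (trials to first success), p = 0.620690.
P(Y = 11) = (1−p)^10 · p = 6.1652e-05 · 0.620690 = 0.0000383

0.00004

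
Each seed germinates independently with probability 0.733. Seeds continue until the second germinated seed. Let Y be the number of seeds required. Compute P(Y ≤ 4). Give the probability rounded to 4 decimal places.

0.9391

Finishing within 4 seeds ⇔ at least 2 successes in the first 4. With X ~ Binomial(4, 0.733), P(Y ≤ 4) = 1 − P(X ≤ 1).
  k=0: C(4,0)·0.733^0·0.267^4 = 0.005082
  k=1: C(4,1)·0.733^1·0.267^3 = 0.055808
1 − 0.060890 = 0.939110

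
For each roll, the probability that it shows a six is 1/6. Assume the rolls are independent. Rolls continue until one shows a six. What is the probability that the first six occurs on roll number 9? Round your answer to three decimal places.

0.039

Geometric (trials to first success), p = 0.166667.
P(Y = 9) = (1−p)^8 · p = 0.23257 · 0.166667 = 0.03876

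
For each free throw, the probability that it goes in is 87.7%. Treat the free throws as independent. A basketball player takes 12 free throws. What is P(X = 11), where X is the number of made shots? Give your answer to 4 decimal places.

0.3484

X ~ Binomial(n=12, p=0.877).
P(X=11) = C(12,11) · p^11 · (1−p)^1
= 12 · 0.23605 · 0.123 = 0.348403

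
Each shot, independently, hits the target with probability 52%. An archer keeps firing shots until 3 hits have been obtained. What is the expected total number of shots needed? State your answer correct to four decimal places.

Y = total shots until the third success; negative binomial with r=3, p=0.52.
E[Y] = r / p = 3 / 0.52 = 5.769231

5.7692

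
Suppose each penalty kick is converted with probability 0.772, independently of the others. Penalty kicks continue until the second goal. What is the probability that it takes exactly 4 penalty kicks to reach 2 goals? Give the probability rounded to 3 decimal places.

Y = trial on which the second success occurs; negative binomial, r=2, p=0.772.
P(Y=4) = C(3,1) · p^2 · (1−p)^2
= 3 · 0.59598 · 0.051984 = 0.09294

0.093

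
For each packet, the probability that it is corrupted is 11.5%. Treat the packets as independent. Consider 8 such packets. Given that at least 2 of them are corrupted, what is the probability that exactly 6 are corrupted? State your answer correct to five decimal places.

X ~ Binomial(8, 0.115). Want P(X=6 | X≥2) = P(X=6) / P(X≥2).
P(X=6) = C(8,6)·0.115^6·0.885^2 = 0.0000507
P(X≥2) = 1 − 0.3763104 − 0.3911927 = 0.2324970
Ratio = 0.0000507 / 0.2324970 = 0.0002182

0.00022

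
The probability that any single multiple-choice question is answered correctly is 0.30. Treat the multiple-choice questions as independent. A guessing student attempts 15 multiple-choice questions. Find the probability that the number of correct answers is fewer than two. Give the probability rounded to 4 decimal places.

X ~ Binomial(15, 0.30); P(X ≤ 1) = Σ C(15,k) p^k (1−p)^(15−k) over k:
  k=0: C(15,0)·0.30^0·0.70^15 = 0.004748
  k=1: C(15,1)·0.30^1·0.70^14 = 0.030520
Total = 0.035268

0.0353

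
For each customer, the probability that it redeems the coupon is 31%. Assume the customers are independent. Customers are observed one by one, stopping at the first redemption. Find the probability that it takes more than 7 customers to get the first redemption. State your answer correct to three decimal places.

0.074

Y = number of customers to the first success; geometric, p = 0.31.
P(Y > 7) = P(first 7 all fail) = (1−p)^7 = 0.07446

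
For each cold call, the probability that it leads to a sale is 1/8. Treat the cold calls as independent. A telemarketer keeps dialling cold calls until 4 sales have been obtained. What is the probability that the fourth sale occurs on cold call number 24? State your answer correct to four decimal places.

Y = trial on which the fourth success occurs; negative binomial, r=4, p=0.125.
P(Y=24) = C(23,3) · p^4 · (1−p)^20
= 1771 · 0.00024414 · 0.069209 = 0.029924

0.0299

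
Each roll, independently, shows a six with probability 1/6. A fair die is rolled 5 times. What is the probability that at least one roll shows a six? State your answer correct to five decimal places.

0.59812

P(at least one) = 1 − P(none) = 1 − (1 − 0.166667)^5
= 1 − 0.4018776 = 0.5981224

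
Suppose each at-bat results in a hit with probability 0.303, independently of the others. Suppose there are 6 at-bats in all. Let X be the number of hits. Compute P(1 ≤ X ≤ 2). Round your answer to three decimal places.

0.624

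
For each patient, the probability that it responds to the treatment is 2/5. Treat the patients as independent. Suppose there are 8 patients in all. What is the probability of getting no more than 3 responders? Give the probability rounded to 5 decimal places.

X ~ Binomial(8, 0.40); P(X ≤ 3) = Σ C(8,k) p^k (1−p)^(8−k) over k:
  k=0: C(8,0)·0.40^0·0.60^8 = 0.0167962
  k=1: C(8,1)·0.40^1·0.60^7 = 0.0895795
  k=2: C(8,2)·0.40^2·0.60^6 = 0.2090189
  k=3: C(8,3)·0.40^3·0.60^5 = 0.2786918
Total = 0.5940864

0.59409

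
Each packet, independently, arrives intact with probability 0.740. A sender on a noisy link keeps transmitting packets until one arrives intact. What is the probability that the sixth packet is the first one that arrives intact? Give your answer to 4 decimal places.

Geometric (trials to first success), p = 0.74.
P(Y = 6) = (1−p)^5 · p = 0.0011881 · 0.74 = 0.000879

0.0009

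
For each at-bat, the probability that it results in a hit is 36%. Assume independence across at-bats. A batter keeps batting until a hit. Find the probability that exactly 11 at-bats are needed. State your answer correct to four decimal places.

0.0042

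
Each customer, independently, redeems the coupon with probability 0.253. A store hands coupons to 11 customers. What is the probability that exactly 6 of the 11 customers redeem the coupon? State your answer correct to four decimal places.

0.0282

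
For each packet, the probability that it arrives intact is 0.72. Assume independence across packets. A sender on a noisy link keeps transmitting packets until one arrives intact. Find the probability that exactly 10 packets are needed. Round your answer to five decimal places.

0.00001

Geometric (trials to first success), p = 0.72.
P(Y = 10) = (1−p)^9 · p = 1.0578e-05 · 0.72 = 0.0000076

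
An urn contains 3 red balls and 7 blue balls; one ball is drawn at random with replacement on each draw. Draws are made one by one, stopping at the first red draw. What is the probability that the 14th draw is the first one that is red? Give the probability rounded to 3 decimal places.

Geometric (trials to first success), p = 0.30.
P(Y = 14) = (1−p)^13 · p = 0.0096889 · 0.30 = 0.00291

0.003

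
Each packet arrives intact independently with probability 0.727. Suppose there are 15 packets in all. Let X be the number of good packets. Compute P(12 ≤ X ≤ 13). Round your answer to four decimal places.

0.3258

X ~ Binomial(15, 0.727); P(12 ≤ X ≤ 13) = Σ C(15,k) p^k (1−p)^(15−k) over k:
  k=12: C(15,12)·0.727^12·0.273^3 = 0.201796
  k=13: C(15,13)·0.727^13·0.273^2 = 0.124011
Total = 0.325807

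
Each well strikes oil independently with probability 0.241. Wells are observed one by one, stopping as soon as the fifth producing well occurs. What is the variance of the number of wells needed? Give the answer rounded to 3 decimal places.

Y = total wells until the fifth success; negative binomial with r=5, p=0.241.
Var(Y) = r(1−p)/p² = 5·0.759 / 0.241² = 65.33978

65.340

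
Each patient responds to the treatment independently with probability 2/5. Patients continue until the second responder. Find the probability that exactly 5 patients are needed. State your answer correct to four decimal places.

0.1382

Y = trial on which the second success occurs; negative binomial, r=2, p=0.40.
P(Y=5) = C(4,1) · p^2 · (1−p)^3
= 4 · 0.16 · 0.216 = 0.138240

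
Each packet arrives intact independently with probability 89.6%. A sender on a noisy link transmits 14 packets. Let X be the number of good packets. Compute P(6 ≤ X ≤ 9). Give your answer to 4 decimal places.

X ~ Binomial(14, 0.896); P(6 ≤ X ≤ 9) = Σ C(14,k) p^k (1−p)^(14−k) over k:
  k=6: C(14,6)·0.896^6·0.104^8 = 0.000021
  k=7: C(14,7)·0.896^7·0.104^7 = 0.000209
  k=8: C(14,8)·0.896^8·0.104^6 = 0.001578
  k=9: C(14,9)·0.896^9·0.104^5 = 0.009066
Total = 0.010875

0.0109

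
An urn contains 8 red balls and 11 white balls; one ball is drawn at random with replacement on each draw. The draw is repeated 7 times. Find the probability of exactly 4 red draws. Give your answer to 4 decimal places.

X ~ Binomial(n=7, p=0.421053).
P(X=4) = C(7,4) · p^4 · (1−p)^3
= 35 · 0.03143 · 0.19405 = 0.213467

0.2135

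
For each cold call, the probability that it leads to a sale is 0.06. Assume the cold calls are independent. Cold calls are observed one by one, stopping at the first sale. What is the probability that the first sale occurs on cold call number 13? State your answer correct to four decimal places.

Geometric (trials to first success), p = 0.06.
P(Y = 13) = (1−p)^12 · p = 0.47592 · 0.06 = 0.028555

0.0286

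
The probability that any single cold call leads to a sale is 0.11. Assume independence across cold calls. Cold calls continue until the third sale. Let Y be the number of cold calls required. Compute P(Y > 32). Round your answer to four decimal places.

Needing more than 32 cold calls ⇔ fewer than 3 successes in the first 32. With X ~ Binomial(32, 0.11), P(Y > 32) = P(X ≤ 2).
  k=0: C(32,0)·0.11^0·0.89^32 = 0.024015
  k=1: C(32,1)·0.11^1·0.89^31 = 0.094980
  k=2: C(32,2)·0.11^2·0.89^30 = 0.181956
P(X ≤ 2) = 0.300951

0.3010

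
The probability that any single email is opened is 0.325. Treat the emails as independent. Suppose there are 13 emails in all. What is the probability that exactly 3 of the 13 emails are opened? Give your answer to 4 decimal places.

X ~ Binomial(n=13, p=0.325).
P(X=3) = C(13,3) · p^3 · (1−p)^10
= 286 · 0.034328 · 0.019635 = 0.192776

0.1928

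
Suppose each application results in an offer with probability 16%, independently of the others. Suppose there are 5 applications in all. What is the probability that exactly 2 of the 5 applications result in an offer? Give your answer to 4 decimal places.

0.1517

X ~ Binomial(n=5, p=0.16).
P(X=2) = C(5,2) · p^2 · (1−p)^3
= 10 · 0.0256 · 0.5927 = 0.151732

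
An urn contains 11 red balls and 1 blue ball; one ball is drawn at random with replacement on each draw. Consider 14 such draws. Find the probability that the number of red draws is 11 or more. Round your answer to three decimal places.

0.976

X ~ Binomial(14, 0.916667); P(X ≥ 11) = Σ C(14,k) p^k (1−p)^(14−k) over k:
  k=11: C(14,11)·0.916667^11·0.083333^3 = 0.08089
  k=12: C(14,12)·0.916667^12·0.083333^2 = 0.22244
  k=13: C(14,13)·0.916667^13·0.083333^1 = 0.37644
  k=14: C(14,14)·0.916667^14·0.083333^0 = 0.29577
Total = 0.97554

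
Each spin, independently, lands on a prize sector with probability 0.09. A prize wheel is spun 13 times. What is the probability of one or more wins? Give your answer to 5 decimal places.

0.70655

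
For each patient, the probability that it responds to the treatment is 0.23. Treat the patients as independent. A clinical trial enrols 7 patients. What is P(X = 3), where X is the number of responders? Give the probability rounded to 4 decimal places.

0.1497

X ~ Binomial(n=7, p=0.23).
P(X=3) = C(7,3) · p^3 · (1−p)^4
= 35 · 0.012167 · 0.35153 = 0.149697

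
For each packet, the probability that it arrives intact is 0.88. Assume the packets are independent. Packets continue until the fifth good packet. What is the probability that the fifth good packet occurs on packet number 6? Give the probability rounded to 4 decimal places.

0.3166

Y = trial on which the fifth success occurs; negative binomial, r=5, p=0.88.
P(Y=6) = C(5,4) · p^5 · (1−p)^1
= 5 · 0.52773 · 0.12 = 0.316639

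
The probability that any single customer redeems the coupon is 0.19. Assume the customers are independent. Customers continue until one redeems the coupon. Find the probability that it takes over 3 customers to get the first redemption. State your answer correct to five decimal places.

0.53144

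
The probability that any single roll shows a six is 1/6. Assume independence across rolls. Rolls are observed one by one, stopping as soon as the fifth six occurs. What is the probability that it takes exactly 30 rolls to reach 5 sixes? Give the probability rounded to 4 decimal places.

Y = trial on which the fifth success occurs; negative binomial, r=5, p=0.166667.
P(Y=30) = C(29,4) · p^5 · (1−p)^25
= 23751 · 0.0001286 · 0.010483 = 0.032018

0.0320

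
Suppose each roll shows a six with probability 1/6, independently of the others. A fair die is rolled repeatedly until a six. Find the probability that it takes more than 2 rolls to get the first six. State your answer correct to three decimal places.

Y = number of rolls to the first success; geometric, p = 0.166667.
P(Y > 2) = P(first 2 all fail) = (1−p)^2 = 0.69444

0.694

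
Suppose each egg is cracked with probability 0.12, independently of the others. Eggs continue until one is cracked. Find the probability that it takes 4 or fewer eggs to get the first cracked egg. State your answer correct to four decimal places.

0.4003

Y = number of eggs to the first success; geometric, p = 0.12.
P(Y ≤ 4) = 1 − (1−p)^4 = 1 − 0.599695 = 0.400305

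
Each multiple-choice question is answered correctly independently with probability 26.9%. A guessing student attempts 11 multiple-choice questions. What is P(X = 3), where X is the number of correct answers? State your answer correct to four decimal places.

X ~ Binomial(n=11, p=0.269).
P(X=3) = C(11,3) · p^3 · (1−p)^8
= 165 · 0.019465 · 0.081534 = 0.261866

0.2619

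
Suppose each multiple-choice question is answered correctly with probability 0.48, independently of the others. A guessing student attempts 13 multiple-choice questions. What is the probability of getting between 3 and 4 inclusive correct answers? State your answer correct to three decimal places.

X ~ Binomial(13, 0.48); P(3 ≤ X ≤ 4) = Σ C(13,k) p^k (1−p)^(13−k) over k:
  k=3: C(13,3)·0.48^3·0.52^10 = 0.04572
  k=4: C(13,4)·0.48^4·0.52^9 = 0.10551
Total = 0.15123

0.151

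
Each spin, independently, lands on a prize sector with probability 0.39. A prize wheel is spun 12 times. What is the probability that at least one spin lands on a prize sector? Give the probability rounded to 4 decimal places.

P(at least one) = 1 − P(none) = 1 − (1 − 0.39)^12
= 1 − 0.002654 = 0.997346

0.9973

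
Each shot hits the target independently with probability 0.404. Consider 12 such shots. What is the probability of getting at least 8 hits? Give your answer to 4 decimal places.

X ~ Binomial(12, 0.404); P(X ≥ 8) = Σ C(12,k) p^k (1−p)^(12−k) over k:
  k=8: C(12,8)·0.404^8·0.596^4 = 0.044324
  k=9: C(12,9)·0.404^9·0.596^3 = 0.013353
  k=10: C(12,10)·0.404^10·0.596^2 = 0.002716
  k=11: C(12,11)·0.404^11·0.596^1 = 0.000335
  k=12: C(12,12)·0.404^12·0.596^0 = 0.000019
Total = 0.060747

0.0607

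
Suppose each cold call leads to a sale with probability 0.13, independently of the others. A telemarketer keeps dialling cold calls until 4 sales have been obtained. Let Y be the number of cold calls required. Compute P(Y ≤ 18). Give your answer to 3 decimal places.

Finishing within 18 cold calls ⇔ at least 4 successes in the first 18. With X ~ Binomial(18, 0.13), P(Y ≤ 18) = 1 − P(X ≤ 3).
  k=0: C(18,0)·0.13^0·0.87^18 = 0.08154
  k=1: C(18,1)·0.13^1·0.87^17 = 0.21930
  k=2: C(18,2)·0.13^2·0.87^16 = 0.27854
  k=3: C(18,3)·0.13^3·0.87^15 = 0.22198
1 − 0.80135 = 0.19865

0.199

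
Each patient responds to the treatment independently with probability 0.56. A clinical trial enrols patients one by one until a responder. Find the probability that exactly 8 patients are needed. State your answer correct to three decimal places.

Geometric (trials to first success), p = 0.56.
P(Y = 8) = (1−p)^7 · p = 0.0031928 · 0.56 = 0.00179

0.002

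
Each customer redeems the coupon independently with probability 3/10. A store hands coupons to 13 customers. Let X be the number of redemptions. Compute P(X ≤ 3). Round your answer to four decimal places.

X ~ Binomial(13, 0.30); P(X ≤ 3) = Σ C(13,k) p^k (1−p)^(13−k) over k:
  k=0: C(13,0)·0.30^0·0.70^13 = 0.009689
  k=1: C(13,1)·0.30^1·0.70^12 = 0.053981
  k=2: C(13,2)·0.30^2·0.70^11 = 0.138808
  k=3: C(13,3)·0.30^3·0.70^10 = 0.218127
Total = 0.420606

0.4206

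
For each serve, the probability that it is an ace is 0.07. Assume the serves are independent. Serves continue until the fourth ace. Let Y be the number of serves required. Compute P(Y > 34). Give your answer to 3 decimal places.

0.788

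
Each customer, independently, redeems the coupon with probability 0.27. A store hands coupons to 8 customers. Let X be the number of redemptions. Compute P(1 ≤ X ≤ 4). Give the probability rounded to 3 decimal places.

0.882

X ~ Binomial(8, 0.27); P(1 ≤ X ≤ 4) = Σ C(8,k) p^k (1−p)^(8−k) over k:
  k=1: C(8,1)·0.27^1·0.73^7 = 0.23862
  k=2: C(8,2)·0.27^2·0.73^6 = 0.30890
  k=3: C(8,3)·0.27^3·0.73^5 = 0.22850
  k=4: C(8,4)·0.27^4·0.73^4 = 0.10564
Total = 0.88168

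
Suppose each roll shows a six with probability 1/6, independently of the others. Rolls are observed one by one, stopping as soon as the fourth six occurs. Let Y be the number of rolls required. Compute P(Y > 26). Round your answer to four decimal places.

Needing more than 26 rolls ⇔ fewer than 4 successes in the first 26. With X ~ Binomial(26, 0.166667), P(Y > 26) = P(X ≤ 3).
  k=0: C(26,0)·0.166667^0·0.833333^26 = 0.008735
  k=1: C(26,1)·0.166667^1·0.833333^25 = 0.045425
  k=2: C(26,2)·0.166667^2·0.833333^24 = 0.113561
  k=3: C(26,3)·0.166667^3·0.833333^23 = 0.181698
P(X ≤ 3) = 0.349420

0.3494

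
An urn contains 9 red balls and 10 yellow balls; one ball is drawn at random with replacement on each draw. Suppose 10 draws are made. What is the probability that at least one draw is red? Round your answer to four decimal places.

0.9984

P(at least one) = 1 − P(none) = 1 − (1 − 0.473684)^10
= 1 − 0.001631 = 0.998369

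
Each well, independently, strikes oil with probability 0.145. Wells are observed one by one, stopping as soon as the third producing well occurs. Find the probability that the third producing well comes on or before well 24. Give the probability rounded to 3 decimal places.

0.697

Finishing within 24 wells ⇔ at least 3 successes in the first 24. With X ~ Binomial(24, 0.145), P(Y ≤ 24) = 1 − P(X ≤ 2).
  k=0: C(24,0)·0.145^0·0.855^24 = 0.02329
  k=1: C(24,1)·0.145^1·0.855^23 = 0.09480
  k=2: C(24,2)·0.145^2·0.855^22 = 0.18488
1 − 0.30297 = 0.69703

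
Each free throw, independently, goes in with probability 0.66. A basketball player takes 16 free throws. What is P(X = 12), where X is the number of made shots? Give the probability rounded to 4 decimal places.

0.1662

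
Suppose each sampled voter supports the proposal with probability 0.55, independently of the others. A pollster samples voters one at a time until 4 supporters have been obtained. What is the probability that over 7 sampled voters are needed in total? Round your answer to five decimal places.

Needing more than 7 sampled voters ⇔ fewer than 4 successes in the first 7. With X ~ Binomial(7, 0.55), P(Y > 7) = P(X ≤ 3).
  k=0: C(7,0)·0.55^0·0.45^7 = 0.0037367
  k=1: C(7,1)·0.55^1·0.45^6 = 0.0319695
  k=2: C(7,2)·0.55^2·0.45^5 = 0.1172215
  k=3: C(7,3)·0.55^3·0.45^4 = 0.2387845
P(X ≤ 3) = 0.3917122

0.39171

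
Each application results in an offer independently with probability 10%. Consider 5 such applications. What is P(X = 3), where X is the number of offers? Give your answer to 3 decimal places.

X ~ Binomial(n=5, p=0.10).
P(X=3) = C(5,3) · p^3 · (1−p)^2
= 10 · 0.001 · 0.81 = 0.00810

0.008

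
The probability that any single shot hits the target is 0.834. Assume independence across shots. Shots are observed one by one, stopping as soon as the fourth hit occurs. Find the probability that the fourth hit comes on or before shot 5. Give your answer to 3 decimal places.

0.805

Finishing within 5 shots ⇔ at least 4 successes in the first 5. With X ~ Binomial(5, 0.834), P(Y ≤ 5) = 1 − P(X ≤ 3).
  k=0: C(5,0)·0.834^0·0.166^5 = 0.00013
  k=1: C(5,1)·0.834^1·0.166^4 = 0.00317
  k=2: C(5,2)·0.834^2·0.166^3 = 0.03182
  k=3: C(5,3)·0.834^3·0.166^2 = 0.15985
1 − 0.19496 = 0.80504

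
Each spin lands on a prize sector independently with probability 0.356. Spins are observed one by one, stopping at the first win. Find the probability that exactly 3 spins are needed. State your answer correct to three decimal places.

0.148

Geometric (trials to first success), p = 0.356.
P(Y = 3) = (1−p)^2 · p = 0.41474 · 0.356 = 0.14765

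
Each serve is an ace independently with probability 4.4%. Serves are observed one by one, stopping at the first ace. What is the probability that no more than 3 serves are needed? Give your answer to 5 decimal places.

Y = number of serves to the first success; geometric, p = 0.044.
P(Y ≤ 3) = 1 − (1−p)^3 = 1 − 0.8737228 = 0.1262772

0.12628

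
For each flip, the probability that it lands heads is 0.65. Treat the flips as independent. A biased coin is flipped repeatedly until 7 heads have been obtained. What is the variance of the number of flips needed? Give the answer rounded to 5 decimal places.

5.79882

Y = total flips until the seventh success; negative binomial with r=7, p=0.65.
Var(Y) = r(1−p)/p² = 7·0.35 / 0.65² = 5.7988166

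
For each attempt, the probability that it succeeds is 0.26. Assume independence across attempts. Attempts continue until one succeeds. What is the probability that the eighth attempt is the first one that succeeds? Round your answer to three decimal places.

0.032

Geometric (trials to first success), p = 0.26.
P(Y = 8) = (1−p)^7 · p = 0.12151 · 0.26 = 0.03159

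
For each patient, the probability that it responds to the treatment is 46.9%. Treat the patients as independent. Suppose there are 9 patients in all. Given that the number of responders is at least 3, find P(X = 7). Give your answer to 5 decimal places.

0.05786

X ~ Binomial(9, 0.469). Want P(X=7 | X≥3) = P(X=7) / P(X≥3).
P(X=7) = C(9,7)·0.469^7·0.531^2 = 0.0506642
P(X≥3) = 1 − 0.0033562 − 0.0266791 − 0.0942562 = 0.8757085
Ratio = 0.0506642 / 0.8757085 = 0.0578551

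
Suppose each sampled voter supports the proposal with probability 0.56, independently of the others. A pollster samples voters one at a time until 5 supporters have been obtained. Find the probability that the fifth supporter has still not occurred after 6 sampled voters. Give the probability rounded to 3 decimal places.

0.824

Needing more than 6 sampled voters ⇔ fewer than 5 successes in the first 6. With X ~ Binomial(6, 0.56), P(Y > 6) = P(X ≤ 4).
  k=0: C(6,0)·0.56^0·0.44^6 = 0.00726
  k=1: C(6,1)·0.56^1·0.44^5 = 0.05541
  k=2: C(6,2)·0.56^2·0.44^4 = 0.17631
  k=3: C(6,3)·0.56^3·0.44^3 = 0.29919
  k=4: C(6,4)·0.56^4·0.44^2 = 0.28559
P(X ≤ 4) = 0.82377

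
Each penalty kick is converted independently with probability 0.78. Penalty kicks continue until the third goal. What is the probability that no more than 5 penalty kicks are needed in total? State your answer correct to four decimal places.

0.9256

Finishing within 5 penalty kicks ⇔ at least 3 successes in the first 5. With X ~ Binomial(5, 0.78), P(Y ≤ 5) = 1 − P(X ≤ 2).
  k=0: C(5,0)·0.78^0·0.22^5 = 0.000515
  k=1: C(5,1)·0.78^1·0.22^4 = 0.009136
  k=2: C(5,2)·0.78^2·0.22^3 = 0.064782
1 − 0.074434 = 0.925566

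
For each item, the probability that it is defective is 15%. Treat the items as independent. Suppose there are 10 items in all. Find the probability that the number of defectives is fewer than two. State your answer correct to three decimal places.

X ~ Binomial(10, 0.15); P(X ≤ 1) = Σ C(10,k) p^k (1−p)^(10−k) over k:
  k=0: C(10,0)·0.15^0·0.85^10 = 0.19687
  k=1: C(10,1)·0.15^1·0.85^9 = 0.34743
Total = 0.54430

0.544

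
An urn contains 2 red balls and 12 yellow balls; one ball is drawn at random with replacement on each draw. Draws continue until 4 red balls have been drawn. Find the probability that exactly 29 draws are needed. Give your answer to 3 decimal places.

0.029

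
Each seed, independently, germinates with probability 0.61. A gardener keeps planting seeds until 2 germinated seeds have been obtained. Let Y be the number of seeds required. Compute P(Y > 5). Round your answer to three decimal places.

0.080

Needing more than 5 seeds ⇔ fewer than 2 successes in the first 5. With X ~ Binomial(5, 0.61), P(Y > 5) = P(X ≤ 1).
  k=0: C(5,0)·0.61^0·0.39^5 = 0.00902
  k=1: C(5,1)·0.61^1·0.39^4 = 0.07056
P(X ≤ 1) = 0.07958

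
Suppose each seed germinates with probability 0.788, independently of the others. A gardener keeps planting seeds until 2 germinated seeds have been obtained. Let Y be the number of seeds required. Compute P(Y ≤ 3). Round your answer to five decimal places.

0.88422

Finishing within 3 seeds ⇔ at least 2 successes in the first 3. With X ~ Binomial(3, 0.788), P(Y ≤ 3) = 1 − P(X ≤ 1).
  k=0: C(3,0)·0.788^0·0.212^3 = 0.0095281
  k=1: C(3,1)·0.788^1·0.212^2 = 0.1062476
1 − 0.1157757 = 0.8842243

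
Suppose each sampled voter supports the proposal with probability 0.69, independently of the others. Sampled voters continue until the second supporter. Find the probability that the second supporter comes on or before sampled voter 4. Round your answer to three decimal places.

0.909

Finishing within 4 sampled voters ⇔ at least 2 successes in the first 4. With X ~ Binomial(4, 0.69), P(Y ≤ 4) = 1 − P(X ≤ 1).
  k=0: C(4,0)·0.69^0·0.31^4 = 0.00924
  k=1: C(4,1)·0.69^1·0.31^3 = 0.08222
1 − 0.09146 = 0.90854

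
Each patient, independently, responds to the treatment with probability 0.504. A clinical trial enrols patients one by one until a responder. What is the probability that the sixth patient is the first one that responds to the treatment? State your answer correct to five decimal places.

Geometric (trials to first success), p = 0.504.
P(Y = 6) = (1−p)^5 · p = 0.03002 · 0.504 = 0.0151300

0.01513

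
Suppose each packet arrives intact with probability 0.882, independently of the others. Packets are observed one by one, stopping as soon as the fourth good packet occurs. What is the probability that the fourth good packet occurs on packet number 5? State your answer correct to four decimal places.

Y = trial on which the fourth success occurs; negative binomial, r=4, p=0.882.
P(Y=5) = C(4,3) · p^4 · (1−p)^1
= 4 · 0.60517 · 0.118 = 0.285638

0.2856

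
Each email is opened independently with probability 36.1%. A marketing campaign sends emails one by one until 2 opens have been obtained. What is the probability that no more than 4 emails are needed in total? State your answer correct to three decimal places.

0.457

Finishing within 4 emails ⇔ at least 2 successes in the first 4. With X ~ Binomial(4, 0.361), P(Y ≤ 4) = 1 − P(X ≤ 1).
  k=0: C(4,0)·0.361^0·0.639^4 = 0.16673
  k=1: C(4,1)·0.361^1·0.639^3 = 0.37676
1 − 0.54349 = 0.45651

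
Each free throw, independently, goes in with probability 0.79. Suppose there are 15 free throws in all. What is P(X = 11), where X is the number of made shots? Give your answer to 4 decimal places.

0.1986

X ~ Binomial(n=15, p=0.79).
P(X=11) = C(15,11) · p^11 · (1−p)^4
= 1365 · 0.074799 · 0.0019448 = 0.198567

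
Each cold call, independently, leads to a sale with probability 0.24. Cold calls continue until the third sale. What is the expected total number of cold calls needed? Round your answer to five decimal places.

Y = total cold calls until the third success; negative binomial with r=3, p=0.24.
E[Y] = r / p = 3 / 0.24 = 12.5000000

12.50000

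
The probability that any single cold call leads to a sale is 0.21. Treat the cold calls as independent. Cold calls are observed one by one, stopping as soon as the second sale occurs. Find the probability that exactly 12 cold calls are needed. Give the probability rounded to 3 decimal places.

0.046

Y = trial on which the second success occurs; negative binomial, r=2, p=0.21.
P(Y=12) = C(11,1) · p^2 · (1−p)^10
= 11 · 0.0441 · 0.094683 = 0.04593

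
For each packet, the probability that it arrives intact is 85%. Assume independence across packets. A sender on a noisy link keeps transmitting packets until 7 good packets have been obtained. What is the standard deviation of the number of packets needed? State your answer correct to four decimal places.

1.2055

Y = total packets until the seventh success; negative binomial with r=7, p=0.85.
SD(Y) = √[r(1−p)/p²] = √(1.453287) = 1.205524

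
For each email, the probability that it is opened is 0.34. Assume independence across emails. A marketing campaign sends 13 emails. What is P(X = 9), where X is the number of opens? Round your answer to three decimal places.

0.008

X ~ Binomial(n=13, p=0.34).
P(X=9) = C(13,9) · p^9 · (1−p)^4
= 715 · 6.0717e-05 · 0.18975 = 0.00824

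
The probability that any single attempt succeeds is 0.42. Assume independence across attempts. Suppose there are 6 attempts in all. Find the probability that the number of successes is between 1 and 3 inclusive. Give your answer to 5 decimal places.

0.75395

X ~ Binomial(6, 0.42); P(1 ≤ X ≤ 3) = Σ C(6,k) p^k (1−p)^(6−k) over k:
  k=1: C(6,1)·0.42^1·0.58^5 = 0.1654019
  k=2: C(6,2)·0.42^2·0.58^4 = 0.2994345
  k=3: C(6,3)·0.42^3·0.58^3 = 0.2891092
Total = 0.7539455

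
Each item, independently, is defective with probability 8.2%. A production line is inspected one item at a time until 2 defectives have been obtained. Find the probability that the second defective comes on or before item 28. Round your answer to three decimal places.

0.681

Finishing within 28 items ⇔ at least 2 successes in the first 28. With X ~ Binomial(28, 0.082), P(Y ≤ 28) = 1 − P(X ≤ 1).
  k=0: C(28,0)·0.082^0·0.918^28 = 0.09112
  k=1: C(28,1)·0.082^1·0.918^27 = 0.22789
1 − 0.31901 = 0.68099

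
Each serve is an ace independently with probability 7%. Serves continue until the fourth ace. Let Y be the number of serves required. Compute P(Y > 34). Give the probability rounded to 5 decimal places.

0.78777

Needing more than 34 serves ⇔ fewer than 4 successes in the first 34. With X ~ Binomial(34, 0.07), P(Y > 34) = P(X ≤ 3).
  k=0: C(34,0)·0.07^0·0.93^34 = 0.0848048
  k=1: C(34,1)·0.07^1·0.93^33 = 0.2170272
  k=2: C(34,2)·0.07^2·0.93^32 = 0.2695338
  k=3: C(34,3)·0.07^3·0.93^31 = 0.2163999
P(X ≤ 3) = 0.7877658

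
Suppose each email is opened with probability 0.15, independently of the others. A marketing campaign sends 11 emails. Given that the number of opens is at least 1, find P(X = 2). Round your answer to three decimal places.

X ~ Binomial(11, 0.15). Want P(X=2 | X≥1) = P(X=2) / P(X≥1).
P(X=2) = C(11,2)·0.15^2·0.85^9 = 0.28663
P(X≥1) = 1 − 0.16734 = 0.83266
Ratio = 0.28663 / 0.83266 = 0.34423

0.344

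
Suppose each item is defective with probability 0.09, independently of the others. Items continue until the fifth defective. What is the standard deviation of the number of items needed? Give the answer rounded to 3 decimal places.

23.701

Y = total items until the fifth success; negative binomial with r=5, p=0.09.
SD(Y) = √[r(1−p)/p²] = √(561.72840) = 23.70081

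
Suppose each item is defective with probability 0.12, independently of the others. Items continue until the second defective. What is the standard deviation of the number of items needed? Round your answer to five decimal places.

11.05542

Y = total items until the second success; negative binomial with r=2, p=0.12.
SD(Y) = √[r(1−p)/p²] = √(122.2222222) = 11.0554160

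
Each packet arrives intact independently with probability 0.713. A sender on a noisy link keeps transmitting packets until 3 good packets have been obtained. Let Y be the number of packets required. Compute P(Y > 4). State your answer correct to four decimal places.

0.3254

Needing more than 4 packets ⇔ fewer than 3 successes in the first 4. With X ~ Binomial(4, 0.713), P(Y > 4) = P(X ≤ 2).
  k=0: C(4,0)·0.713^0·0.287^4 = 0.006785
  k=1: C(4,1)·0.713^1·0.287^3 = 0.067421
  k=2: C(4,2)·0.713^2·0.287^2 = 0.251243
P(X ≤ 2) = 0.325449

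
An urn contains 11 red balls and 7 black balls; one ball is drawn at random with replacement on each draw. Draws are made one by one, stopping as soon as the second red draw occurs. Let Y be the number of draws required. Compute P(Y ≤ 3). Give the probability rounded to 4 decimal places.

Finishing within 3 draws ⇔ at least 2 successes in the first 3. With X ~ Binomial(3, 0.611111), P(Y ≤ 3) = 1 − P(X ≤ 1).
  k=0: C(3,0)·0.611111^0·0.388889^3 = 0.058813
  k=1: C(3,1)·0.611111^1·0.388889^2 = 0.277263
1 − 0.336077 = 0.663923

0.6639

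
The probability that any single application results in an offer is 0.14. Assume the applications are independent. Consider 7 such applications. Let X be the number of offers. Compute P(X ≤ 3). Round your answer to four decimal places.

0.9906

X ~ Binomial(7, 0.14); P(X ≤ 3) = Σ C(7,k) p^k (1−p)^(7−k) over k:
  k=0: C(7,0)·0.14^0·0.86^7 = 0.347928
  k=1: C(7,1)·0.14^1·0.86^6 = 0.396476
  k=2: C(7,2)·0.14^2·0.86^5 = 0.193628
  k=3: C(7,3)·0.14^3·0.86^4 = 0.052535
Total = 0.990566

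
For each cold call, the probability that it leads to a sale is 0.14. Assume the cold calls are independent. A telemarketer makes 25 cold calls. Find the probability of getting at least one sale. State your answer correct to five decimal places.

P(at least one) = 1 − P(none) = 1 − (1 − 0.14)^25
= 1 − 0.0230389 = 0.9769611

0.97696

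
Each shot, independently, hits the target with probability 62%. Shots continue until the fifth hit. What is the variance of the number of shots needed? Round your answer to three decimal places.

4.943

Y = total shots until the fifth success; negative binomial with r=5, p=0.62.
Var(Y) = r(1−p)/p² = 5·0.38 / 0.62² = 4.94277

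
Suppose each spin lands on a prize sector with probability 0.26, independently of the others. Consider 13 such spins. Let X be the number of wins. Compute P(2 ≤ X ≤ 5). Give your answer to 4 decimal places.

0.7946

X ~ Binomial(13, 0.26); P(2 ≤ X ≤ 5) = Σ C(13,k) p^k (1−p)^(13−k) over k:
  k=2: C(13,2)·0.26^2·0.74^11 = 0.192128
  k=3: C(13,3)·0.26^3·0.74^10 = 0.247516
  k=4: C(13,4)·0.26^4·0.74^9 = 0.217413
  k=5: C(13,5)·0.26^5·0.74^8 = 0.137499
Total = 0.794555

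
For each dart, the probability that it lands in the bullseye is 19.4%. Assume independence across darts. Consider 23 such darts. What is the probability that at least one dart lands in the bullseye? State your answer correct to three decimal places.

0.993

P(at least one) = 1 − P(none) = 1 − (1 − 0.194)^23
= 1 − 0.00701 = 0.99299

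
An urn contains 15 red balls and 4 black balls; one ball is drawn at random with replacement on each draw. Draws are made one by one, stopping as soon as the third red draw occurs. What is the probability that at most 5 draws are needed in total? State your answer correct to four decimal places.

0.9337

Finishing within 5 draws ⇔ at least 3 successes in the first 5. With X ~ Binomial(5, 0.789474), P(Y ≤ 5) = 1 − P(X ≤ 2).
  k=0: C(5,0)·0.789474^0·0.210526^5 = 0.000414
  k=1: C(5,1)·0.789474^1·0.210526^4 = 0.007754
  k=2: C(5,2)·0.789474^2·0.210526^3 = 0.058156
1 − 0.066324 = 0.933676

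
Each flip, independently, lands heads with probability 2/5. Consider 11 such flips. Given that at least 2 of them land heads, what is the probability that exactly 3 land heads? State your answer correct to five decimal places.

0.18290

X ~ Binomial(11, 0.40). Want P(X=3 | X≥2) = P(X=3) / P(X≥2).
P(X=3) = C(11,3)·0.40^3·0.60^8 = 0.1773674
P(X≥2) = 1 − 0.0036280 − 0.0266051 = 0.9697669
Ratio = 0.1773674 / 0.9697669 = 0.1828970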